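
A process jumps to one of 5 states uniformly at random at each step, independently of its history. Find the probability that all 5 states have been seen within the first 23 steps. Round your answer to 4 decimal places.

By inclusion–exclusion over which states are missing,
P(all seen) = Σ_{j=0}^{5} (-1)^j C(5,j)((5-j)/5)^23
= 1.00000 - 0.02951 + 0.00008 - 0.00000 + 0.00000 - 0.00000
= 0.97056.

0.9706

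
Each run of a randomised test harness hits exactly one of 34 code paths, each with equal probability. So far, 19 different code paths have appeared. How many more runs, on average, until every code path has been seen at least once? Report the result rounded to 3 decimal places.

112.820

With k distinct code paths already seen, the next new one takes an expected 34/(34-k) runs.
Sum over k = 19,...,33: E = 34/15 + 34/14 + 34/13 + ... + 34/2 + 34/1 = 112.8198.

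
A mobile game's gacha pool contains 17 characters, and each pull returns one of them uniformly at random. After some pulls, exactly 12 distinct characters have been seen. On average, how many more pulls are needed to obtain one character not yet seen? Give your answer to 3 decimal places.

3.400

Each pull yields a new character with probability (17-12)/17 = 5/17, so the wait is geometric with mean 17/5.
E = 17/5 = 3.4000.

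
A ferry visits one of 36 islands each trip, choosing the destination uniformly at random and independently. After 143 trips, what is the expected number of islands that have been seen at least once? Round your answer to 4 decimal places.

For each island, P(seen in 143 trips) = 1 - (35/36)^143 = 0.98220.
By linearity of expectation, E[distinct seen] = 36·(1 - (35/36)^143) = 35.35912.

35.3591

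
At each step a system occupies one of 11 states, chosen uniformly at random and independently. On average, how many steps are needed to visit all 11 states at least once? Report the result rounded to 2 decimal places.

The wait to go from k to k+1 distinct states is geometric with mean 11/(11-k).
E[T] = 11/11 + 11/10 + 11/9 + ... + 11/2 + 11/1 = 11·H_{11}.
H_{11} = 3.020, so E[T] = 33.219.

33.22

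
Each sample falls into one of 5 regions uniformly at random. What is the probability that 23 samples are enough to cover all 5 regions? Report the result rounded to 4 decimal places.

Let A_i be the event that region i is missing after 23 samples. By inclusion–exclusion on the A_i,
P(all seen) = Σ_{j=0}^{5} (-1)^j C(5,j)((5-j)/5)^23
= 1.00000 - 0.02951 + 0.00008 - 0.00000 + 0.00000 - 0.00000
= 0.97056.

0.9706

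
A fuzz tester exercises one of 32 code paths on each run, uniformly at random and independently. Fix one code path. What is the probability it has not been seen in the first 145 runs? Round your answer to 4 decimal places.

0.0100

On each run the fixed code path fails to appear with probability 31/32.
P(still missing after 145) = (31/32)^145 = 0.01002.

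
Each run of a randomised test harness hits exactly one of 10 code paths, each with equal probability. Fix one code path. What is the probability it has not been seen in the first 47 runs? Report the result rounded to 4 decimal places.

0.0071

On each run the fixed code path fails to appear with probability 9/10.
P(still missing after 47) = (9/10)^47 = 0.00707.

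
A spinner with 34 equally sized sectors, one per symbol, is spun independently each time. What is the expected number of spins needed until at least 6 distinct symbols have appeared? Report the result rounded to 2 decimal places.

6.50

Going from k to k+1 distinct takes a geometric number of spins with mean 34/(34-k).
Sum over k = 0,...,5: E = 34/34 + 34/33 + 34/32 + 34/31 + 34/30 + 34/29 = 6.495.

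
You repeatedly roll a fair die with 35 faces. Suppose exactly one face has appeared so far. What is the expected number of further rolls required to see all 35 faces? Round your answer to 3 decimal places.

144.137

The wait to go from k to k+1 distinct faces is geometric with mean 35/(35-k).
Sum over k = 1,...,34: E = 35/34 + 35/33 + 35/32 + ... + 35/2 + 35/1 = 144.1373.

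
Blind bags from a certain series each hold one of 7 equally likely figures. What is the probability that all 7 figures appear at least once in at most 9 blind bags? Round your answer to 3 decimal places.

By inclusion–exclusion over which figures are missing,
P(all seen) = Σ_{j=0}^{7} (-1)^j C(7,j)((7-j)/7)^9
= 1.0000 - 1.7481 + 1.0164 - 0.2274 + 0.0171 - 0.0003 + 0.0000 - 0.0000
= 0.0577.

0.058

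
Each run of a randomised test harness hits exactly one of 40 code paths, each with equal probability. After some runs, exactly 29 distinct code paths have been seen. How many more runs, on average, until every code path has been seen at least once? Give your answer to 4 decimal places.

The wait to go from k to k+1 distinct code paths is geometric with mean 40/(40-k).
Sum over k = 29,...,39: E = 40/11 + 40/10 + 40/9 + ... + 40/2 + 40/1 = 120.79509.

120.7951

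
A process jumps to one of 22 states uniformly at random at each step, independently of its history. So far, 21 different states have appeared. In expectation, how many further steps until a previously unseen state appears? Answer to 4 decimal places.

The number of steps until the next new state is geometric with success probability 1/22, so its mean is 22/1.
E = 22/1 = 22.00000.

22.0000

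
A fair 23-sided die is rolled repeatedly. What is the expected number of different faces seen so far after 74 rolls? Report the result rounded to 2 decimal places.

For each face, P(seen in 74 rolls) = 1 - (22/23)^74 = 0.963.
By linearity of expectation, E[distinct seen] = 23·(1 - (22/23)^74) = 22.143.

22.14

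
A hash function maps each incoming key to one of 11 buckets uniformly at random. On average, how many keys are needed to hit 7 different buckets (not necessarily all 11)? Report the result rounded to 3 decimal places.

10.302

With k distinct buckets already seen, the next new one arrives after an expected 11/(11-k) keys.
Sum over k = 0,...,6: E = 11/11 + 11/10 + 11/9 + ... + 11/6 + 11/5 = 10.3020.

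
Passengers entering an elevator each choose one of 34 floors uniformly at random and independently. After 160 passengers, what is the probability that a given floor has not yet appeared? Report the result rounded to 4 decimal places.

0.0084

Each passenger misses the fixed floor with probability (34-1)/34 = 33/34, independently.
P(still missing after 160) = (33/34)^160 = 0.00843.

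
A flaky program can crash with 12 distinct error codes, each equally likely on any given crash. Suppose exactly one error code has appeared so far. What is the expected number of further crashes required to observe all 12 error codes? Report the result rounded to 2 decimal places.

The wait to go from k to k+1 distinct error codes is geometric with mean 12/(12-k).
Sum over k = 1,...,11: E = 12/11 + 12/10 + 12/9 + ... + 12/2 + 12/1 = 36.239.

36.24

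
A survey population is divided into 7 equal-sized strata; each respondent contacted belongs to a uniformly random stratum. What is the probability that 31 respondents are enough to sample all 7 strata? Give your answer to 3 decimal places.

0.942

Let A_i be the event that stratum i is missing after 31 respondents. By inclusion–exclusion on the A_i,
P(all seen) = Σ_{j=0}^{7} (-1)^j C(7,j)((7-j)/7)^31
= 1.0000 - 0.0589 + 0.0006 - 0.0000 + 0.0000 - 0.0000 + 0.0000 - 0.0000
= 0.9418.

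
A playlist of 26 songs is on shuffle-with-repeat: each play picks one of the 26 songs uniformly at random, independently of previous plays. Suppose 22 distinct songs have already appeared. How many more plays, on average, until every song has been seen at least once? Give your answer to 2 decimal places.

The wait to go from k to k+1 distinct songs is geometric with mean 26/(26-k).
Sum over k = 22,...,25: E = 26/4 + 26/3 + 26/2 + 26/1 = 54.167.

54.17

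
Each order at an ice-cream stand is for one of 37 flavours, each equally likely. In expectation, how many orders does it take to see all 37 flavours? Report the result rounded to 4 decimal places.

155.4587

After k distinct flavours have appeared, the next order gives a new one with probability (37-k)/37, so the expected wait for the (k+1)-th is 37/(37-k).
E[T] = 37/37 + 37/36 + 37/35 + ... + 37/2 + 37/1 = 37·H_{37}.
H_{37} = 4.20159, so E[T] = 155.45869.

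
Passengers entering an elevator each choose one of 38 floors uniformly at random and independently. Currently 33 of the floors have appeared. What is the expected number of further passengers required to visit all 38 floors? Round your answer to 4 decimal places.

86.7667

From k distinct to k+1 distinct takes on average 38/(38-k) passengers.
Sum over k = 33,...,37: E = 38/5 + 38/4 + 38/3 + 38/2 + 38/1 = 86.76667.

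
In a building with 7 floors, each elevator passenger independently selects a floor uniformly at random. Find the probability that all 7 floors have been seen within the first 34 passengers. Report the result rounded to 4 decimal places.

By inclusion–exclusion over which floors are missing,
P(all seen) = Σ_{j=0}^{7} (-1)^j C(7,j)((7-j)/7)^34
= 1.00000 - 0.03706 + 0.00023 - 0.00000 + 0.00000 - 0.00000 + 0.00000 - 0.00000
= 0.96317.

0.9632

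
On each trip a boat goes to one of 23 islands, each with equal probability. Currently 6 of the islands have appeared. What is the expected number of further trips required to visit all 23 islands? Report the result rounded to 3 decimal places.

79.110

The wait to go from k to k+1 distinct islands is geometric with mean 23/(23-k).
Sum over k = 6,...,22: E = 23/17 + 23/16 + 23/15 + ... + 23/2 + 23/1 = 79.1097.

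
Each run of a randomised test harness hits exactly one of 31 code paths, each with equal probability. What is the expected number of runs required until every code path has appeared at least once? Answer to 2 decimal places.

124.84

After k distinct code paths have appeared, the next run gives a new one with probability (31-k)/31, so the expected wait for the (k+1)-th is 31/(31-k).
E[T] = 31/31 + 31/30 + 31/29 + ... + 31/2 + 31/1 = 31·H_{31}.
H_{31} = 4.027, so E[T] = 124.845.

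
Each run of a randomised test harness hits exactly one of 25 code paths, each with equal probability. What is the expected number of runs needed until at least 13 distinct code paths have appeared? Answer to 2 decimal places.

17.82

Going from k to k+1 distinct takes a geometric number of runs with mean 25/(25-k).
Sum over k = 0,...,12: E = 25/25 + 25/24 + 25/23 + ... + 25/14 + 25/13 = 17.819.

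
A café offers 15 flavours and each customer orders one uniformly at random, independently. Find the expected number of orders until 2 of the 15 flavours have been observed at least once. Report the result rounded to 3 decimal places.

Going from k to k+1 distinct takes a geometric number of orders with mean 15/(15-k).
Sum over k = 0,...,1: E = 15/15 + 15/14 = 2.0714.

2.071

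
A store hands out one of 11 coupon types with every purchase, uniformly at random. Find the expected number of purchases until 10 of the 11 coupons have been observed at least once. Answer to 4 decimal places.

22.2187

With k distinct coupons already seen, the next new one arrives after an expected 11/(11-k) purchases.
Sum over k = 0,...,9: E = 11/11 + 11/10 + 11/9 + ... + 11/3 + 11/2 = 22.21865.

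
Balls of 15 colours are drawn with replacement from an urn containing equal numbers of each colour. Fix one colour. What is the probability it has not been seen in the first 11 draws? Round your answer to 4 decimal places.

On each draw the fixed colour fails to appear with probability 14/15.
P(still missing after 11) = (14/15)^11 = 0.46817.

0.4682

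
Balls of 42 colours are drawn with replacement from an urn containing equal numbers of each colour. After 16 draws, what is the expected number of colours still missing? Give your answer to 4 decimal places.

28.5629

For each colour, P(unseen after 16) = (41/42)^16 = 0.68007.
By linearity of expectation, E[unseen] = 42·(41/42)^16 = 28.56290.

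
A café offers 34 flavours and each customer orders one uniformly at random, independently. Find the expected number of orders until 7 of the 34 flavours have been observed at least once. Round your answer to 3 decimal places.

7.710

With k distinct flavours already seen, the next new one arrives after an expected 34/(34-k) orders.
Sum over k = 0,...,6: E = 34/34 + 34/33 + 34/32 + ... + 34/29 + 34/28 = 7.7096.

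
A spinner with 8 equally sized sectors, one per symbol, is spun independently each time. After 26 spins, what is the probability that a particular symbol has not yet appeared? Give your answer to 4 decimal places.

0.0311

On each spin the fixed symbol fails to appear with probability 7/8.
P(still missing after 26) = (7/8)^26 = 0.03106.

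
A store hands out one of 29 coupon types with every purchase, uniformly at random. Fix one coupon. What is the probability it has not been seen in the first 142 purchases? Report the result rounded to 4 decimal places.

Each purchase misses the fixed coupon with probability (29-1)/29 = 28/29, independently.
P(still missing after 142) = (28/29)^142 = 0.00685.

0.0069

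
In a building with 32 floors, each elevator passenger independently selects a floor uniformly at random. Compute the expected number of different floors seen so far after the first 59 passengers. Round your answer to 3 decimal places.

For each floor, P(seen in 59 passengers) = 1 - (31/32)^59 = 0.8464.
By linearity of expectation, E[distinct seen] = 32·(1 - (31/32)^59) = 27.0837.

27.084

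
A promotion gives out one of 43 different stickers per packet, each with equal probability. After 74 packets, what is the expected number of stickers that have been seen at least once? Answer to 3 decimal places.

35.462

For each sticker, P(seen in 74 packets) = 1 - (42/43)^74 = 0.8247.
By linearity of expectation, E[distinct seen] = 43·(1 - (42/43)^74) = 35.4621.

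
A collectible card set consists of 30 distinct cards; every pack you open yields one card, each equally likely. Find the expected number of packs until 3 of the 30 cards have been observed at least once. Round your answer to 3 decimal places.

3.106

Going from k to k+1 distinct takes a geometric number of packs with mean 30/(30-k).
Sum over k = 0,...,2: E = 30/30 + 30/29 + 30/28 = 3.1059.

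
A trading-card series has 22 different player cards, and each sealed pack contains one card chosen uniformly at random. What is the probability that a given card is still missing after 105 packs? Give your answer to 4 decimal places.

Each pack misses the fixed card with probability (22-1)/22 = 21/22, independently.
P(still missing after 105) = (21/22)^105 = 0.00756.

0.0076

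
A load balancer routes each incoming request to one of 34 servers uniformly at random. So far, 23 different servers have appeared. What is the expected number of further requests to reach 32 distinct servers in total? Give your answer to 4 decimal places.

51.6758

With k distinct servers already seen, the next new one takes an expected 34/(34-k) requests.
Sum over k = 23,...,31: E = 34/11 + 34/10 + 34/9 + ... + 34/4 + 34/3 = 51.67583.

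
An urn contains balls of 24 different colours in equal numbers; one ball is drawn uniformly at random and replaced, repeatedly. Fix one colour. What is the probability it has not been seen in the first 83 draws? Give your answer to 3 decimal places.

0.029

On each draw the fixed colour fails to appear with probability 23/24.
P(still missing after 83) = (23/24)^83 = 0.0292.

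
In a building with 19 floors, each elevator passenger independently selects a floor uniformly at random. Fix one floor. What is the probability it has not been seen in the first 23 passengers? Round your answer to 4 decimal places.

On each passenger the fixed floor fails to appear with probability 18/19.
P(still missing after 23) = (18/19)^23 = 0.28836.

0.2884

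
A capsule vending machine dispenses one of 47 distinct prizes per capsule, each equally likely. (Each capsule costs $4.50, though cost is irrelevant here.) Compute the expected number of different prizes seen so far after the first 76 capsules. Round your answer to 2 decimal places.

37.83

For each prize, P(seen in 76 capsules) = 1 - (46/47)^76 = 0.805.
By linearity of expectation, E[distinct seen] = 47·(1 - (46/47)^76) = 37.832.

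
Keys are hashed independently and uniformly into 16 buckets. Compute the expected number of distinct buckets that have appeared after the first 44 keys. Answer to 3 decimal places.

15.065

For each bucket, P(seen in 44 keys) = 1 - (15/16)^44 = 0.9416.
By linearity of expectation, E[distinct seen] = 16·(1 - (15/16)^44) = 15.0649.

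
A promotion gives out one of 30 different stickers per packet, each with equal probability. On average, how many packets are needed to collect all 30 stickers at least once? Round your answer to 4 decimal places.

119.8496

Split into phases: going from k distinct to k+1 distinct takes on average 30/(30-k) packets.
E[T] = 30/30 + 30/29 + 30/28 + ... + 30/2 + 30/1 = 30·H_{30}.
H_{30} = 3.99499, so E[T] = 119.84961.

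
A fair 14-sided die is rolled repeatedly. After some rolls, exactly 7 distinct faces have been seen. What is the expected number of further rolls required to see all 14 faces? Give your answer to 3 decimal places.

36.300

From k distinct to k+1 distinct takes on average 14/(14-k) rolls.
Sum over k = 7,...,13: E = 14/7 + 14/6 + 14/5 + ... + 14/2 + 14/1 = 36.3000.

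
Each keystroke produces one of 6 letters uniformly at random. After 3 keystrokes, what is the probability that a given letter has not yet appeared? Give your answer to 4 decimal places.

0.5787

On each keystroke the fixed letter fails to appear with probability 5/6.
P(still missing after 3) = (5/6)^3 = 0.57870.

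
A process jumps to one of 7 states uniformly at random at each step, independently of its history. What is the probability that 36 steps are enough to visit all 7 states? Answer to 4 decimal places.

0.9729

Let A_i be the event that state i is missing after 36 steps. By inclusion–exclusion on the A_i,
P(all seen) = Σ_{j=0}^{7} (-1)^j C(7,j)((7-j)/7)^36
= 1.00000 - 0.02723 + 0.00012 - 0.00000 + 0.00000 - 0.00000 + 0.00000 - 0.00000
= 0.97289.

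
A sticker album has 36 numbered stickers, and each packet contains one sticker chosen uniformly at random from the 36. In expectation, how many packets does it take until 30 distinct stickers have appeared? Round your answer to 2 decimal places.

62.08

With k distinct stickers already seen, the next new one arrives after an expected 36/(36-k) packets.
Sum over k = 0,...,29: E = 36/36 + 36/35 + 36/34 + ... + 36/8 + 36/7 = 62.084.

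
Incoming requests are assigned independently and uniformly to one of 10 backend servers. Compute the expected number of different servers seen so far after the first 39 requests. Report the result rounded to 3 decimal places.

9.836

For each server, P(seen in 39 requests) = 1 - (9/10)^39 = 0.9836.
By linearity of expectation, E[distinct seen] = 10·(1 - (9/10)^39) = 9.8358.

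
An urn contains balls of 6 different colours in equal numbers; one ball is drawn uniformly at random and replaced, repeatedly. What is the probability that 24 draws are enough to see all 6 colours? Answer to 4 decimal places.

0.9254

Let A_i be the event that colour i is missing after 24 draws. By inclusion–exclusion on the A_i,
P(all seen) = Σ_{j=0}^{6} (-1)^j C(6,j)((6-j)/6)^24
= 1.00000 - 0.07547 + 0.00089 - 0.00000 + 0.00000 - 0.00000 + 0.00000
= 0.92542.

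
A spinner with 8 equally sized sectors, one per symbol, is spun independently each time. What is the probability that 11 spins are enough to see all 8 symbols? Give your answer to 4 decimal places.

0.0558

Let A_i be the event that symbol i is missing after 11 spins. By inclusion–exclusion on the A_i,
P(all seen) = Σ_{j=0}^{8} (-1)^j C(8,j)((8-j)/8)^11
= 1.00000 - 1.84153 + 1.18258 - 0.31832 + 0.03418 - 0.00115 + 0.00001 - 0.00000 + 0.00000
= 0.05576.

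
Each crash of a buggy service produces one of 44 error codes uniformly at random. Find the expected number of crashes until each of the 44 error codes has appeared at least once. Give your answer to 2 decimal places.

The wait to go from k to k+1 distinct error codes is geometric with mean 44/(44-k).
E[T] = 44/44 + 44/43 + 44/42 + ... + 44/2 + 44/1 = 44·H_{44}.
H_{44} = 4.373, so E[T] = 192.400.

192.40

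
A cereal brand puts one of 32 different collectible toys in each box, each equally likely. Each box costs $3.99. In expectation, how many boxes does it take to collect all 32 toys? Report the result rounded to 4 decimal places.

129.8718

Split into phases: going from k distinct to k+1 distinct takes on average 32/(32-k) boxes.
E[T] = 32/32 + 32/31 + 32/30 + ... + 32/2 + 32/1 = 32·H_{32}.
H_{32} = 4.05850, so E[T] = 129.87185.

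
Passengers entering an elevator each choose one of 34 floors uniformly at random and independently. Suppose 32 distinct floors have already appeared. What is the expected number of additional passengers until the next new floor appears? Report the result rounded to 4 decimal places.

The number of passengers until the next new floor is geometric with success probability 2/34, so its mean is 34/2.
E = 34/2 = 17.00000.

17.0000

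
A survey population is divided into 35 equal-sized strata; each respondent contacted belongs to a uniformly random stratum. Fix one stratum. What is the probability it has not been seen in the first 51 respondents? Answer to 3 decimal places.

0.228

Each respondent misses the fixed stratum with probability (35-1)/35 = 34/35, independently.
P(still missing after 51) = (34/35)^51 = 0.2280.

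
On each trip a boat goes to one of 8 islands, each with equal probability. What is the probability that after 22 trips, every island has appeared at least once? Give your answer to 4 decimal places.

By inclusion–exclusion over which islands are missing,
P(all seen) = Σ_{j=0}^{8} (-1)^j C(8,j)((8-j)/8)^22
= 1.00000 - 0.42390 + 0.04995 - 0.00181 + 0.00002 - 0.00000 + 0.00000 - 0.00000 + 0.00000
= 0.62425.

0.6243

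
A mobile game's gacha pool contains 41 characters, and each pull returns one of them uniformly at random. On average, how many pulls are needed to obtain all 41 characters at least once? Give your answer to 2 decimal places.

176.42

After k distinct characters have appeared, the next pull gives a new one with probability (41-k)/41, so the expected wait for the (k+1)-th is 41/(41-k).
E[T] = 41/41 + 41/40 + 41/39 + ... + 41/2 + 41/1 = 41·H_{41}.
H_{41} = 4.303, so E[T] = 176.420.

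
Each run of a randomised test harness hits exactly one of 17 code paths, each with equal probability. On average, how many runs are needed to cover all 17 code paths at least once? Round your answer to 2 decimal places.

58.47

Split into phases: going from k distinct to k+1 distinct takes on average 17/(17-k) runs.
E[T] = 17/17 + 17/16 + 17/15 + ... + 17/2 + 17/1 = 17·H_{17}.
H_{17} = 3.440, so E[T] = 58.472.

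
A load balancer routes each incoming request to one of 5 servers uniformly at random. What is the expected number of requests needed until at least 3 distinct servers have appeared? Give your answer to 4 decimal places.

Going from k to k+1 distinct takes a geometric number of requests with mean 5/(5-k).
Sum over k = 0,...,2: E = 5/5 + 5/4 + 5/3 = 3.91667.

3.9167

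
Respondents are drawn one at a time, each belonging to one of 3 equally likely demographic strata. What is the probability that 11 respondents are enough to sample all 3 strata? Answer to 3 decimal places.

0.965

Let A_i be the event that stratum i is missing after 11 respondents. By inclusion–exclusion on the A_i,
P(all seen) = Σ_{j=0}^{3} (-1)^j C(3,j)((3-j)/3)^11
= 1.0000 - 0.0347 + 0.0000 - 0.0000
= 0.9653.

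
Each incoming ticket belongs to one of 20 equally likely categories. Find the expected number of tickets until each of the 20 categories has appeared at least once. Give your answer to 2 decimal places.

Split into phases: going from k distinct to k+1 distinct takes on average 20/(20-k) tickets.
E[T] = 20/20 + 20/19 + 20/18 + ... + 20/2 + 20/1 = 20·H_{20}.
H_{20} = 3.598, so E[T] = 71.955.

71.95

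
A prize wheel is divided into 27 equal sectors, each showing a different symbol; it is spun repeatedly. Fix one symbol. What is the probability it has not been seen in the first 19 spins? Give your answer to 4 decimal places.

0.4882

On each spin the fixed symbol fails to appear with probability 26/27.
P(still missing after 19) = (26/27)^19 = 0.48818.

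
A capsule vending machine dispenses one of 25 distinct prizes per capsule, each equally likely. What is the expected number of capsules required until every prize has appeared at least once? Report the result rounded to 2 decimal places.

95.40

Split into phases: going from k distinct to k+1 distinct takes on average 25/(25-k) capsules.
E[T] = 25/25 + 25/24 + 25/23 + ... + 25/2 + 25/1 = 25·H_{25}.
H_{25} = 3.816, so E[T] = 95.399.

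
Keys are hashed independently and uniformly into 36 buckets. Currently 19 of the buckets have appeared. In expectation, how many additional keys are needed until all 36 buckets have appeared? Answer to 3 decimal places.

The wait to go from k to k+1 distinct buckets is geometric with mean 36/(36-k).
Sum over k = 19,...,35: E = 36/17 + 36/16 + 36/15 + ... + 36/2 + 36/1 = 123.8239.

123.824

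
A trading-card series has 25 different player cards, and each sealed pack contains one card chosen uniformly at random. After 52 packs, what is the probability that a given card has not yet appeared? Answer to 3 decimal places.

On each pack the fixed card fails to appear with probability 24/25.
P(still missing after 52) = (24/25)^52 = 0.1197.

0.120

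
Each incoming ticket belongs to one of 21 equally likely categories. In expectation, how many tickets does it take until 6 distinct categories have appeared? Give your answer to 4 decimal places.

With k distinct categories already seen, the next new one arrives after an expected 21/(21-k) tickets.
Sum over k = 0,...,5: E = 21/21 + 21/20 + 21/19 + 21/18 + 21/17 + 21/16 = 6.86972.

6.8697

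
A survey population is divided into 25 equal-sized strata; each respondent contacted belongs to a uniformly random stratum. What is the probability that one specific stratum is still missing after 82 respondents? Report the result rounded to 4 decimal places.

0.0352

Each respondent misses the fixed stratum with probability (25-1)/25 = 24/25, independently.
P(still missing after 82) = (24/25)^82 = 0.03518.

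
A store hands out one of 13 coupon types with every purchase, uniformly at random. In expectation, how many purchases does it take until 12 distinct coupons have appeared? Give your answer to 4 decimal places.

Going from k to k+1 distinct takes a geometric number of purchases with mean 13/(13-k).
Sum over k = 0,...,11: E = 13/13 + 13/12 + 13/11 + ... + 13/3 + 13/2 = 28.34174.

28.3417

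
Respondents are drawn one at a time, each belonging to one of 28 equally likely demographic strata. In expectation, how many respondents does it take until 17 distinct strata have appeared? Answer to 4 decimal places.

Going from k to k+1 distinct takes a geometric number of respondents with mean 28/(28-k).
Sum over k = 0,...,16: E = 28/28 + 28/27 + 28/26 + ... + 28/13 + 28/12 = 25.40422.

25.4042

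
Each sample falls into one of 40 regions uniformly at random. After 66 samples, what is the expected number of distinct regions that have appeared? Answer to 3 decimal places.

For each region, P(seen in 66 samples) = 1 - (39/40)^66 = 0.8119.
By linearity of expectation, E[distinct seen] = 40·(1 - (39/40)^66) = 32.4775.

32.477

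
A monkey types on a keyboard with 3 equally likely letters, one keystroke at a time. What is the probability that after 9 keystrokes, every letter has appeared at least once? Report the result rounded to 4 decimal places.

0.9221

Let A_i be the event that letter i is missing after 9 keystrokes. By inclusion–exclusion on the A_i,
P(all seen) = Σ_{j=0}^{3} (-1)^j C(3,j)((3-j)/3)^9
= 1.00000 - 0.07804 + 0.00015 - 0.00000
= 0.92212.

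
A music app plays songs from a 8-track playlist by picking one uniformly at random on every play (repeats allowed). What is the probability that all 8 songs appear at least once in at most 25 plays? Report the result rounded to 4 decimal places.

Let A_i be the event that song i is missing after 25 plays. By inclusion–exclusion on the A_i,
P(all seen) = Σ_{j=0}^{8} (-1)^j C(8,j)((8-j)/8)^25
= 1.00000 - 0.28398 + 0.02107 - 0.00044 + 0.00000 - 0.00000 + 0.00000 - 0.00000 + 0.00000
= 0.73665.

0.7366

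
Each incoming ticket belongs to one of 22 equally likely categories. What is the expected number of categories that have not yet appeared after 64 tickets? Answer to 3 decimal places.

1.120

For each category, P(unseen after 64) = (21/22)^64 = 0.0509.
By linearity of expectation, E[unseen] = 22·(21/22)^64 = 1.1205.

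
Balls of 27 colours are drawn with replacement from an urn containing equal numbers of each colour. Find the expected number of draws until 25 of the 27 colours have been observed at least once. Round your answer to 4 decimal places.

Going from k to k+1 distinct takes a geometric number of draws with mean 27/(27-k).
Sum over k = 0,...,24: E = 27/27 + 27/26 + 27/25 + ... + 27/4 + 27/3 = 64.56933.

64.5693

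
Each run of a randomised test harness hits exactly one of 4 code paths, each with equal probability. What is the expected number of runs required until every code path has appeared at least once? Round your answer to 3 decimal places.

The wait to go from k to k+1 distinct code paths is geometric with mean 4/(4-k).
E[T] = 4/4 + 4/3 + 4/2 + 4/1 = 4·H_{4}.
H_{4} = 2.0833, so E[T] = 8.3333.

8.333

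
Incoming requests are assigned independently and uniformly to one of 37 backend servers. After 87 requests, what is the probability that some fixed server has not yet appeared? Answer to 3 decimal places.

0.092

Each request misses the fixed server with probability (37-1)/37 = 36/37, independently.
P(still missing after 87) = (36/37)^87 = 0.0922.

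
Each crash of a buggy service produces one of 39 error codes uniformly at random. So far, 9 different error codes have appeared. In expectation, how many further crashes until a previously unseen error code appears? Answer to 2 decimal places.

Each crash yields a new error code with probability (39-9)/39 = 30/39, so the wait is geometric with mean 39/30.
E = 39/30 = 1.300.

1.30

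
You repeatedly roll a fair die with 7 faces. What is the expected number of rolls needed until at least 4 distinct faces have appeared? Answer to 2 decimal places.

5.32

Going from k to k+1 distinct takes a geometric number of rolls with mean 7/(7-k).
Sum over k = 0,...,3: E = 7/7 + 7/6 + 7/5 + 7/4 = 5.317.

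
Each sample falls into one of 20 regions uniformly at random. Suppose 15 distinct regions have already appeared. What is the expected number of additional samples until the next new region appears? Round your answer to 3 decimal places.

4.000

Each sample yields a new region with probability (20-15)/20 = 5/20, so the wait is geometric with mean 20/5.
E = 20/5 = 4.0000.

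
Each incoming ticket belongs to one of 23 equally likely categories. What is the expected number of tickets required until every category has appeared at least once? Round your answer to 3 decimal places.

85.889

Split into phases: going from k distinct to k+1 distinct takes on average 23/(23-k) tickets.
E[T] = 23/23 + 23/22 + 23/21 + ... + 23/2 + 23/1 = 23·H_{23}.
H_{23} = 3.7343, so E[T] = 85.8887.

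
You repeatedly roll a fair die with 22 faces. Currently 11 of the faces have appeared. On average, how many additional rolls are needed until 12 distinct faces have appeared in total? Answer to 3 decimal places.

2.000

From k distinct to k+1 distinct takes on average 22/(22-k) rolls.
Only the k = 11 term is needed: E = 22/11 = 2.0000.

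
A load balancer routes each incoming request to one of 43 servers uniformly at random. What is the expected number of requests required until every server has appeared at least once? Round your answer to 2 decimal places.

The wait to go from k to k+1 distinct servers is geometric with mean 43/(43-k).
E[T] = 43/43 + 43/42 + 43/41 + ... + 43/2 + 43/1 = 43·H_{43}.
H_{43} = 4.350, so E[T] = 187.050.

187.05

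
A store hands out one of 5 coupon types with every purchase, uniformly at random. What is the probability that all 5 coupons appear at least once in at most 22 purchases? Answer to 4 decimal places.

By inclusion–exclusion over which coupons are missing,
P(all seen) = Σ_{j=0}^{5} (-1)^j C(5,j)((5-j)/5)^22
= 1.00000 - 0.03689 + 0.00013 - 0.00000 + 0.00000 - 0.00000
= 0.96324.

0.9632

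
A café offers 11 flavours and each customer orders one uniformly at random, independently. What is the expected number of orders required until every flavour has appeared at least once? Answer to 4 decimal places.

The wait to go from k to k+1 distinct flavours is geometric with mean 11/(11-k).
E[T] = 11/11 + 11/10 + 11/9 + ... + 11/2 + 11/1 = 11·H_{11}.
H_{11} = 3.01988, so E[T] = 33.21865.

33.2187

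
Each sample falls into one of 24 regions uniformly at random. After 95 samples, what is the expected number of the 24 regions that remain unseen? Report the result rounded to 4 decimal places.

For each region, P(unseen after 95) = (23/24)^95 = 0.01754.
By linearity of expectation, E[unseen] = 24·(23/24)^95 = 0.42101.

0.4210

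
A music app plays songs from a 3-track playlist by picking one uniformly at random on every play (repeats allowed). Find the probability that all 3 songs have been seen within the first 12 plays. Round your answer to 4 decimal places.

0.9769

By inclusion–exclusion over which songs are missing,
P(all seen) = Σ_{j=0}^{3} (-1)^j C(3,j)((3-j)/3)^12
= 1.00000 - 0.02312 + 0.00001 - 0.00000
= 0.97688.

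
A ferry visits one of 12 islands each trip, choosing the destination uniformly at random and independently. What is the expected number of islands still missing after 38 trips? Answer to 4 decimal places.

For each island, P(unseen after 38) = (11/12)^38 = 0.03665.
By linearity of expectation, E[unseen] = 12·(11/12)^38 = 0.43976.

0.4398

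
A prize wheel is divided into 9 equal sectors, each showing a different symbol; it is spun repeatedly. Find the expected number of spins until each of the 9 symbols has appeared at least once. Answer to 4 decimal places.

25.4607

After k distinct symbols have appeared, the next spin gives a new one with probability (9-k)/9, so the expected wait for the (k+1)-th is 9/(9-k).
E[T] = 9/9 + 9/8 + 9/7 + ... + 9/2 + 9/1 = 9·H_{9}.
H_{9} = 2.82897, so E[T] = 25.46071.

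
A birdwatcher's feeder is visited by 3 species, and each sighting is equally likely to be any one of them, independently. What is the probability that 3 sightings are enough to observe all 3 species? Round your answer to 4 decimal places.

0.2222

Let A_i be the event that species i is missing after 3 sightings. By inclusion–exclusion on the A_i,
P(all seen) = Σ_{j=0}^{3} (-1)^j C(3,j)((3-j)/3)^3
= 1.00000 - 0.88889 + 0.11111 - 0.00000
= 0.22222.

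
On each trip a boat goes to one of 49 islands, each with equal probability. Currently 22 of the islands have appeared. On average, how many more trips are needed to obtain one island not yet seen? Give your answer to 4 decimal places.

1.8148

Each trip yields a new island with probability (49-22)/49 = 27/49, so the wait is geometric with mean 49/27.
E = 49/27 = 1.81481.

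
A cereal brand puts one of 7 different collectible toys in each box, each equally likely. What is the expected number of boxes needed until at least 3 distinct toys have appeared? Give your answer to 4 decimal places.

3.5667

Going from k to k+1 distinct takes a geometric number of boxes with mean 7/(7-k).
Sum over k = 0,...,2: E = 7/7 + 7/6 + 7/5 = 3.56667.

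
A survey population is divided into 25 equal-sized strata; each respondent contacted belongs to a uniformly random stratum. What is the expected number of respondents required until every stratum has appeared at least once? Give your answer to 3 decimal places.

95.399

The wait to go from k to k+1 distinct strata is geometric with mean 25/(25-k).
E[T] = 25/25 + 25/24 + 25/23 + ... + 25/2 + 25/1 = 25·H_{25}.
H_{25} = 3.8160, so E[T] = 95.3990.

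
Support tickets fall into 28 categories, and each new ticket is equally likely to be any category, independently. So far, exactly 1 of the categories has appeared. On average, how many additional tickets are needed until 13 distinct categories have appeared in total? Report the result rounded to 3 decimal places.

The wait to go from k to k+1 distinct categories is geometric with mean 28/(28-k).
Sum over k = 1,...,12: E = 28/27 + 28/26 + 28/25 + ... + 28/17 + 28/16 = 16.0504.

16.050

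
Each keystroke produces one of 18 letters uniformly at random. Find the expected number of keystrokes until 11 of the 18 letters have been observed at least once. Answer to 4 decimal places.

16.2405

Going from k to k+1 distinct takes a geometric number of keystrokes with mean 18/(18-k).
Sum over k = 0,...,10: E = 18/18 + 18/17 + 18/16 + ... + 18/9 + 18/8 = 16.24052.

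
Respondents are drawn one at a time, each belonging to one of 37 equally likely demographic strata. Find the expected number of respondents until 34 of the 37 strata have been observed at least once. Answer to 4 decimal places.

87.6254

Going from k to k+1 distinct takes a geometric number of respondents with mean 37/(37-k).
Sum over k = 0,...,33: E = 37/37 + 37/36 + 37/35 + ... + 37/5 + 37/4 = 87.62536.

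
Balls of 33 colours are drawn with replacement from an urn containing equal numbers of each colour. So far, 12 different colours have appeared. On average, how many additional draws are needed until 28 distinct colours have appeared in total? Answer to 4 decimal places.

44.9468

The wait to go from k to k+1 distinct colours is geometric with mean 33/(33-k).
Sum over k = 12,...,27: E = 33/21 + 33/20 + 33/19 + ... + 33/7 + 33/6 = 44.94684.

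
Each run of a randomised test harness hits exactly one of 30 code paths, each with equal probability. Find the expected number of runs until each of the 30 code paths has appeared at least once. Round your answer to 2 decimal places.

The wait to go from k to k+1 distinct code paths is geometric with mean 30/(30-k).
E[T] = 30/30 + 30/29 + 30/28 + ... + 30/2 + 30/1 = 30·H_{30}.
H_{30} = 3.995, so E[T] = 119.850.

119.85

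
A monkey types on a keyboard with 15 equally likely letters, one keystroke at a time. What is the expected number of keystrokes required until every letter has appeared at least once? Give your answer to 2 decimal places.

After k distinct letters have appeared, the next keystroke gives a new one with probability (15-k)/15, so the expected wait for the (k+1)-th is 15/(15-k).
E[T] = 15/15 + 15/14 + 15/13 + ... + 15/2 + 15/1 = 15·H_{15}.
H_{15} = 3.318, so E[T] = 49.773.

49.77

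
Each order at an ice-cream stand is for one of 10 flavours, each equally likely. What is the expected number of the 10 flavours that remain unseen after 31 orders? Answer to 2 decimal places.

0.38

For each flavour, P(unseen after 31) = (9/10)^31 = 0.038.
By linearity of expectation, E[unseen] = 10·(9/10)^31 = 0.382.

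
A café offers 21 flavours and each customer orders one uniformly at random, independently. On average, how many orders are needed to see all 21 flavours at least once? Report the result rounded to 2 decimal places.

76.55

The wait to go from k to k+1 distinct flavours is geometric with mean 21/(21-k).
E[T] = 21/21 + 21/20 + 21/19 + ... + 21/2 + 21/1 = 21·H_{21}.
H_{21} = 3.645, so E[T] = 76.553.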